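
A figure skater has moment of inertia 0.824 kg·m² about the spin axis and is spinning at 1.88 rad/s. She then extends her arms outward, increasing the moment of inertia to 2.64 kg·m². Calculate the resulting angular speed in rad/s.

ω₂ ≈ 0.587 rad/s

With no external torque about the axis, L is conserved: I₁ω₁ = I₂ω₂.
ω₂ = I₁ω₁ / I₂ = (0.8240)(1.88 rad/s) / (2.640) = 0.5868 rad/s.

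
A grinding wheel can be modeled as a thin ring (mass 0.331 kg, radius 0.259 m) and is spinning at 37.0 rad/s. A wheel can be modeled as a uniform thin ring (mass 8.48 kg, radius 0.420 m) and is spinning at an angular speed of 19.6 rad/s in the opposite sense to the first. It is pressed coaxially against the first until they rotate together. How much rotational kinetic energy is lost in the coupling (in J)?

ΔKE lost ≈ 35.0 J

The coupling torques are internal; angular momentum about the shared axis is conserved.
Moments of inertia: I_A = (0.331)(0.259)² = 0.02220 kg·m²; I_B = (8.48)(0.420)² = 1.496 kg·m².
Taking A's sense as positive: L = (0.02220)(37.0) − (1.496)(19.6) = -28.50 kg·m²·rad/s.
Combined I = 0.02220 + 1.496 = 1.518 kg·m².
ω_f = L / I = -28.50 / 1.518 = -18.77 rad/s.
KE_i = ½ΣIω² = 302.5 J; KE_f = ½(1.518)(18.77)² = 267.5 J.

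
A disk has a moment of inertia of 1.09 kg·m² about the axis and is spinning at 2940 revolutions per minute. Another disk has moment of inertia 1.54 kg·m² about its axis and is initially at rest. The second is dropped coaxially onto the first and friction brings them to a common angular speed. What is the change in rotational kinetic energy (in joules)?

The coupling torques are internal; angular momentum about the shared axis is conserved.
Taking A's sense as positive: L = (1.090)(2940) = 3205 kg·m²·rpm.
Combined I = 1.090 + 1.540 = 2.630 kg·m².
ω_f = L / I = 3205 / 2.630 = 1218 rpm.
KE_i = ½ΣIω² = 51660 J; KE_f = ½(2.630)(127.6)² = 21410 J.

ΔKE ≈ -30200 J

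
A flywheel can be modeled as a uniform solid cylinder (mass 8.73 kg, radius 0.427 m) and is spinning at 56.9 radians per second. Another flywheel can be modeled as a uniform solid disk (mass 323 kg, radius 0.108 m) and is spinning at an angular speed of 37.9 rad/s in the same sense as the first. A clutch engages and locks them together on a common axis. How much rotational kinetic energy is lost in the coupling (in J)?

The coupling torques are internal; angular momentum about the shared axis is conserved.
Moments of inertia: I_A = ½(8.73)(0.427)² = 0.7959 kg·m²; I_B = ½(323)(0.108)² = 1.884 kg·m².
Taking A's sense as positive: L = (0.7959)(56.9) + (1.884)(37.9) = 116.7 kg·m²·rad/s.
Combined I = 0.7959 + 1.884 = 2.680 kg·m².
ω_f = L / I = 116.7 / 2.680 = 43.54 rad/s.
KE_i = ½ΣIω² = 2641 J; KE_f = ½(2.680)(43.54)² = 2540 J.

ΔKE lost ≈ 101 J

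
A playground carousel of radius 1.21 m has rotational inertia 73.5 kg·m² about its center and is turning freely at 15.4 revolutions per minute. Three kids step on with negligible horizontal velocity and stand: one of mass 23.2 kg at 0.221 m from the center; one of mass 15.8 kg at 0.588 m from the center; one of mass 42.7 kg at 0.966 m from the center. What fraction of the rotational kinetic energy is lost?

fraction ≈ 0.387

The added mass arrives with no angular momentum about the center, and any external torque about the center is negligible, so the system's angular momentum is conserved.
Added inertia Σmr² = (23.2)(0.221)² + (15.8)(0.588)² + (42.7)(0.966)² = 46.44 kg·m²; I_f = 73.50 + 46.44 = 119.9 kg·m².
ω_f = I_p ω_i / I_f = (73.50)(15.4) / 119.9 = 9.437 rpm.
KE_i = ½(73.50)(1.613 rad/s)² = 95.58 J; KE_f = ½(119.9)(0.9882)² = 58.57 J.
Fraction lost = 0.3872.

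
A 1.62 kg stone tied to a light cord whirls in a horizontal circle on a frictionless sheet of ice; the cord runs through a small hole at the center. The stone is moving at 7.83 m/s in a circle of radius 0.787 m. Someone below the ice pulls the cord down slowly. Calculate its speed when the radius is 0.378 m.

Central (radial) force ⇒ zero torque about the center ⇒ m v r is constant.
v₂ = v₁ r₁ / r₂ = (7.83)(0.787) / (0.378) = 16.30 m/s.

v₂ ≈ 16.3 m/s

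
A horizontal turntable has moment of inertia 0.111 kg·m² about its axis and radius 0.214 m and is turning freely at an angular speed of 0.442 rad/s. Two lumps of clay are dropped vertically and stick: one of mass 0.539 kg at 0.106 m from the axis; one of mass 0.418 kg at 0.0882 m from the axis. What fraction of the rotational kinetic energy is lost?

fraction ≈ 0.0774

No external torque acts about the axis; L_before = L_after.
Added inertia Σmr² = (0.539)(0.106)² + (0.418)(0.0882)² = 0.009308 kg·m²; I_f = 0.1110 + 0.009308 = 0.1203 kg·m².
ω_f = I_p ω_i / I_f = (0.1110)(0.442) / 0.1203 = 0.4078 rad/s.
KE_i = ½(0.1110)(0.4420 rad/s)² = 0.01084 J; KE_f = ½(0.1203)(0.4078)² = 0.01000 J.
Fraction lost = 0.07737.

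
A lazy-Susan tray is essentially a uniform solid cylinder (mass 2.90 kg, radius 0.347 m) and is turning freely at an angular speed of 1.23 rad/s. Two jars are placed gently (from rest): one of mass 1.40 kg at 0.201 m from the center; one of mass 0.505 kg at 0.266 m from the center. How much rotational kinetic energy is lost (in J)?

energy lost ≈ 0.0457 J

No external torque acts about the center; L_before = L_after.
I_p = ½(2.90)(0.347)² = 0.1746 kg·m².
Added inertia Σmr² = (1.40)(0.201)² + (0.505)(0.266)² = 0.09229 kg·m²; I_f = 0.1746 + 0.09229 = 0.2669 kg·m².
ω_f = I_p ω_i / I_f = (0.1746)(1.23) / 0.2669 = 0.8046 rad/s.
KE_i = ½(0.1746)(1.230 rad/s)² = 0.1321 J; KE_f = ½(0.2669)(0.8046)² = 0.08640 J.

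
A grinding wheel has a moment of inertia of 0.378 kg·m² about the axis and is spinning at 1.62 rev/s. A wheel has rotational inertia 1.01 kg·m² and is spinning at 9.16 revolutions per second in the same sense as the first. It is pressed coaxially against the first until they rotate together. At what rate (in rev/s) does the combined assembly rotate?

No external torque acts about the common axis, so total angular momentum is conserved.
Taking A's sense as positive: L = (0.3780)(1.62) + (1.010)(9.16) = 9.864 kg·m²·rev/s.
Combined I = 0.3780 + 1.010 = 1.388 kg·m².
ω_f = L / I = 9.864 / 1.388 = 7.107 rev/s.

|ω_f| ≈ 7.11 rev/s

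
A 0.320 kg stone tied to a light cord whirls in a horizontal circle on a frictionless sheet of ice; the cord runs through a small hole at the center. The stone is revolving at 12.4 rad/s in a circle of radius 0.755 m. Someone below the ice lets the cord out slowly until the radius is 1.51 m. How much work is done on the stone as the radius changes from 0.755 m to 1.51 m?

W ≈ -10.5 J

The constraining force is radial, so m r² ω about the center is conserved.
ω₂ = ω₁ (r₁/r₂)² = (12.4)(0.755/1.51)² = 3.100 rad/s.
W = ΔKE = ½m(v₂² − v₁²) = -10.52 J.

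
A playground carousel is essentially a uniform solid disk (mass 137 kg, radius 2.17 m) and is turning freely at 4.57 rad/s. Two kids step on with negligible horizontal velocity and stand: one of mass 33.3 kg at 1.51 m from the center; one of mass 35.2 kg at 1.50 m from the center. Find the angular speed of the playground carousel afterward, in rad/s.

The added mass arrives with no angular momentum about the center, and any external torque about the center is negligible, so the system's angular momentum is conserved.
I_p = ½(137)(2.17)² = 322.6 kg·m².
Added inertia Σmr² = (33.3)(1.51)² + (35.2)(1.50)² = 155.1 kg·m²; I_f = 322.6 + 155.1 = 477.7 kg·m².
ω_f = I_p ω_i / I_f = (322.6)(4.57) / 477.7 = 3.086 rad/s.

ω_f ≈ 3.09 rad/s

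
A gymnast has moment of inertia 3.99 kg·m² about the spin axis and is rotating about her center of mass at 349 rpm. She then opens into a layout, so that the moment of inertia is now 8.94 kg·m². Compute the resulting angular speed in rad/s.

No external torque acts about the spin axis, so angular momentum is conserved.
ω₂ = I₁ω₁ / I₂ = (3.990)(349 rpm) / (8.940) = 155.8 rpm = 16.31 rad/s.

ω₂ ≈ 16.3 rad/s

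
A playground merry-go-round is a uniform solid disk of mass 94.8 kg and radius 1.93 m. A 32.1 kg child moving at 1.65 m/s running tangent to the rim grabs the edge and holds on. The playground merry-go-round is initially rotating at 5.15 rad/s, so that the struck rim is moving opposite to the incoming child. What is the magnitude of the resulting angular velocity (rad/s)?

About the axle the impulsive forces during the collision are internal, so angular momentum about that axis is conserved.
I_p = ½(94.8)(1.93)² = 176.6 kg·m². Taking the sense of the child's angular momentum as positive, L_{child} = m v R = (32.1)(1.65)(1.93) = 102.2 kg·m²/s.
L_i = −I_p ω_p + m v R = −(176.6)(5.15) + 102.2 = -807.1 kg·m²/s.
After sticking, I_f = I_p + m R² = 176.6 + (32.1)(1.93)² = 296.1 kg·m².
ω_f = L_i / I_f = -807.1 / 296.1 = -2.725 rad/s.

|ω_f| ≈ 2.73 rad/s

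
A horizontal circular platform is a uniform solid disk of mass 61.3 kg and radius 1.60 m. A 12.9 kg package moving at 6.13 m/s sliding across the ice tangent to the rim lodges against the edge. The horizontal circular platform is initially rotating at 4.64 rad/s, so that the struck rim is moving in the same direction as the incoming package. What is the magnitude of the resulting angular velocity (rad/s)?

The axle reaction passes through the central axle and exerts no torque about it; angular momentum about the central axle is conserved through the impact.
I_p = ½(61.3)(1.60)² = 78.46 kg·m². Taking the sense of the package's angular momentum as positive, L_{package} = m v R = (12.9)(6.13)(1.60) = 126.5 kg·m²/s.
L_i = +I_p ω_p + m v R = +(78.46)(4.64) + 126.5 = 490.6 kg·m²/s.
After sticking, I_f = I_p + m R² = 78.46 + (12.9)(1.60)² = 111.5 kg·m².
ω_f = L_i / I_f = 490.6 / 111.5 = 4.400 rad/s.

|ω_f| ≈ 4.40 rad/s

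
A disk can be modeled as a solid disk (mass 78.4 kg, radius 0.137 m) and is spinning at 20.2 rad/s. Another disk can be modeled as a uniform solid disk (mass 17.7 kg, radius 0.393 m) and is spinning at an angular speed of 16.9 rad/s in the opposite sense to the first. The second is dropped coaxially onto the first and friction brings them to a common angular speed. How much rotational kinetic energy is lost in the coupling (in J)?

The coupling torques are internal; angular momentum about the shared axis is conserved.
Moments of inertia: I_A = ½(78.4)(0.137)² = 0.7357 kg·m²; I_B = ½(17.7)(0.393)² = 1.367 kg·m².
Taking A's sense as positive: L = (0.7357)(20.2) − (1.367)(16.9) = -8.238 kg·m²·rad/s.
Combined I = 0.7357 + 1.367 = 2.103 kg·m².
ω_f = L / I = -8.238 / 2.103 = -3.918 rad/s.
KE_i = ½ΣIω² = 345.3 J; KE_f = ½(2.103)(3.918)² = 16.14 J.

ΔKE lost ≈ 329 J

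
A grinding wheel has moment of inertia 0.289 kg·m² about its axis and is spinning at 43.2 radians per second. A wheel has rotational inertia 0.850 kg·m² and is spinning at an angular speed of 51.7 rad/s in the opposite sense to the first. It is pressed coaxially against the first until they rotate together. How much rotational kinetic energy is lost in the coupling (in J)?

ΔKE lost ≈ 971 J

The coupling torques are internal; angular momentum about the shared axis is conserved.
Taking A's sense as positive: L = (0.2890)(43.2) − (0.8500)(51.7) = -31.46 kg·m²·rad/s.
Combined I = 0.2890 + 0.8500 = 1.139 kg·m².
ω_f = L / I = -31.46 / 1.139 = -27.62 rad/s.
KE_i = ½ΣIω² = 1406 J; KE_f = ½(1.139)(27.62)² = 434.5 J.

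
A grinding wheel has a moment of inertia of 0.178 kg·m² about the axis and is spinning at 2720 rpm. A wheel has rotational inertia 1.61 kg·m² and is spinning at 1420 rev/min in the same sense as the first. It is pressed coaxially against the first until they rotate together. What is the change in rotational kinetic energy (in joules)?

ΔKE ≈ -1490 J

The coupling torques are internal; angular momentum about the shared axis is conserved.
Taking A's sense as positive: L = (0.1780)(2720) + (1.610)(1420) = 2770 kg·m²·rpm.
Combined I = 0.1780 + 1.610 = 1.788 kg·m².
ω_f = L / I = 2770 / 1.788 = 1549 rpm.
KE_i = ½ΣIω² = 25020 J; KE_f = ½(1.788)(162.3)² = 23540 J.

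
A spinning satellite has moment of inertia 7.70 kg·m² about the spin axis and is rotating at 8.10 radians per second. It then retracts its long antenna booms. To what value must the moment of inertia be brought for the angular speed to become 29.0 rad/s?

I₂ ≈ 2.15 kg·m²

With no external torque about the axis, L is conserved: I₁ω₁ = I₂ω₂.
I₂ = I₁ω₁ / ω₂ = (7.70)(8.10) / (29.0) = 2.151 kg·m².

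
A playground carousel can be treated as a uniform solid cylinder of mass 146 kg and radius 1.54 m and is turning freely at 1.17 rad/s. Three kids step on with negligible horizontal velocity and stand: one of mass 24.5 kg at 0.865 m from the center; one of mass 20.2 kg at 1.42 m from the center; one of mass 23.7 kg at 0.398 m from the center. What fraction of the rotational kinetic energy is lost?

No external torque acts about the center; L_before = L_after.
I_p = ½(146)(1.54)² = 173.1 kg·m².
Added inertia Σmr² = (24.5)(0.865)² + (20.2)(1.42)² + (23.7)(0.398)² = 62.82 kg·m²; I_f = 173.1 + 62.82 = 235.9 kg·m².
ω_f = I_p ω_i / I_f = (173.1)(1.17) / 235.9 = 0.8585 rad/s.
KE_i = ½(173.1)(1.170 rad/s)² = 118.5 J; KE_f = ½(235.9)(0.8585)² = 86.95 J.
Fraction lost = 0.2662.

fraction ≈ 0.266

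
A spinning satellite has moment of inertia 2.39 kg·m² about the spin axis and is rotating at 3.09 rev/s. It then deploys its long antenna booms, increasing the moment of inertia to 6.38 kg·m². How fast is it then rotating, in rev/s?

Angular momentum about the spin axis is conserved since the torque about it is zero.
ω₂ = I₁ω₁ / I₂ = (2.390)(3.09 rev/s) / (6.380) = 1.158 rev/s.

ω₂ ≈ 1.16 rev/s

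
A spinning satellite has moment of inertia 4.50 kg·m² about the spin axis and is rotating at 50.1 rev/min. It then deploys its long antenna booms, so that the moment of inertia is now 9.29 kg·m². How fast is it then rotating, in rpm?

ω₂ ≈ 24.3 rpm

No external torque acts about the spin axis, so angular momentum is conserved.
ω₂ = I₁ω₁ / I₂ = (4.500)(50.1 rpm) / (9.290) = 24.27 rpm.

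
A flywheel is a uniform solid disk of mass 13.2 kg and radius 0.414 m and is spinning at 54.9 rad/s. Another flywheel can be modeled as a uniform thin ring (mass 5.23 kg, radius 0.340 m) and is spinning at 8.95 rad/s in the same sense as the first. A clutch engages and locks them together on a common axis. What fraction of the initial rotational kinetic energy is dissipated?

The coupling torques are internal; angular momentum about the shared axis is conserved.
Moments of inertia: I_A = ½(13.2)(0.414)² = 1.131 kg·m²; I_B = (5.23)(0.340)² = 0.6046 kg·m².
Taking A's sense as positive: L = (1.131)(54.9) + (0.6046)(8.95) = 67.51 kg·m²·rad/s.
Combined I = 1.131 + 0.6046 = 1.736 kg·m².
ω_f = L / I = 67.51 / 1.736 = 38.90 rad/s.
KE_i = ½ΣIω² = 1729 J; KE_f = ½(1.736)(38.90)² = 1313 J.
Fraction dissipated = (KE_i − KE_f)/KE_i = 0.2406.

fraction ≈ 0.241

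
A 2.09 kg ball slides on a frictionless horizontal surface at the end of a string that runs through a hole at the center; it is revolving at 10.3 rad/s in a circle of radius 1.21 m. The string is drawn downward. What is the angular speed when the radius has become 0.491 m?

The constraining force is radial, so m r² ω about the center is conserved.
ω₂ = ω₁ (r₁/r₂)² = (10.3)(1.21/0.491)² = 62.55 rad/s.

ω₂ ≈ 62.6 rad/s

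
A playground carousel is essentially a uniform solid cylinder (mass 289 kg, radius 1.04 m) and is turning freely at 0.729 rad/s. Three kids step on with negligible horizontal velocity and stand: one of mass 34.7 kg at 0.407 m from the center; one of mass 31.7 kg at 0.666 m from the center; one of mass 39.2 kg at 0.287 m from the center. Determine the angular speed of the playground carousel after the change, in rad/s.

ω_f ≈ 0.635 rad/s

The added mass arrives with no angular momentum about the center, and any external torque about the center is negligible, so the system's angular momentum is conserved.
I_p = ½(289)(1.04)² = 156.3 kg·m².
Added inertia Σmr² = (34.7)(0.407)² + (31.7)(0.666)² + (39.2)(0.287)² = 23.04 kg·m²; I_f = 156.3 + 23.04 = 179.3 kg·m².
ω_f = I_p ω_i / I_f = (156.3)(0.729) / 179.3 = 0.6353 rad/s.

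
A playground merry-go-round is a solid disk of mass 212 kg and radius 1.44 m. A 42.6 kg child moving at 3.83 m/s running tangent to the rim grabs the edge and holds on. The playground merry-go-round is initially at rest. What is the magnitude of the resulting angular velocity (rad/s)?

|ω_f| ≈ 0.762 rad/s

The axle reaction passes through the axle and exerts no torque about it; angular momentum about the axle is conserved through the impact.
I_p = ½(212)(1.44)² = 219.8 kg·m². Taking the sense of the child's angular momentum as positive, L_{child} = m v R = (42.6)(3.83)(1.44) = 234.9 kg·m²/s.
L_i = 0 + 234.9 = 234.9 kg·m²/s.
After sticking, I_f = I_p + m R² = 219.8 + (42.6)(1.44)² = 308.1 kg·m².
ω_f = L_i / I_f = 234.9 / 308.1 = 0.7625 rad/s.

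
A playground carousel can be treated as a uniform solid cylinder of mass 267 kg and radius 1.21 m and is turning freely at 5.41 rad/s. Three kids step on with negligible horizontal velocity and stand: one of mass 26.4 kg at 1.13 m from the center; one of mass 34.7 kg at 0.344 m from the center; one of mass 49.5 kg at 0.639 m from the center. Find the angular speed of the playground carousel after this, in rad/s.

ω_f ≈ 4.17 rad/s

No external torque acts about the center; L_before = L_after.
I_p = ½(267)(1.21)² = 195.5 kg·m².
Added inertia Σmr² = (26.4)(1.13)² + (34.7)(0.344)² + (49.5)(0.639)² = 58.03 kg·m²; I_f = 195.5 + 58.03 = 253.5 kg·m².
ω_f = I_p ω_i / I_f = (195.5)(5.41) / 253.5 = 4.172 rad/s.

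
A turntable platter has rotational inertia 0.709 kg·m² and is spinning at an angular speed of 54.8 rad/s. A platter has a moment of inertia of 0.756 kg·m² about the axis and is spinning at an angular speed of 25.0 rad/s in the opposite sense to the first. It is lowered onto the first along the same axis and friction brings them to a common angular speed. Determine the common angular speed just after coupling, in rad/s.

No external torque acts about the common axis, so total angular momentum is conserved.
Taking A's sense as positive: L = (0.7090)(54.8) − (0.7560)(25.0) = 19.95 kg·m²·rad/s.
Combined I = 0.7090 + 0.7560 = 1.465 kg·m².
ω_f = L / I = 19.95 / 1.465 = 13.62 rad/s.

|ω_f| ≈ 13.6 rad/s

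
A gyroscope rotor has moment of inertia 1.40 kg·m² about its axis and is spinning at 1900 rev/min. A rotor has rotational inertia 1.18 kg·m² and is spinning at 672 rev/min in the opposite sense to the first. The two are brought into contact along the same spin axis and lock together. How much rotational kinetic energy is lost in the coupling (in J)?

No external torque acts about the common axis, so total angular momentum is conserved.
Taking A's sense as positive: L = (1.400)(1900) − (1.180)(672) = 1867 kg·m²·rpm.
Combined I = 1.400 + 1.180 = 2.580 kg·m².
ω_f = L / I = 1867 / 2.580 = 723.7 rpm.
KE_i = ½ΣIω² = 30630 J; KE_f = ½(2.580)(75.78)² = 7408 J.

ΔKE lost ≈ 23200 J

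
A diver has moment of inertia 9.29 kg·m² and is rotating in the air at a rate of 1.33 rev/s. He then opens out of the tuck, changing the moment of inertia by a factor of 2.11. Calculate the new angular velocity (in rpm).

No external torque acts about the spin axis, so angular momentum is conserved.
I₂ = 2.11 × 9.29 = 19.60 kg·m².
ω₂ = I₁ω₁ / I₂ = (9.290)(1.33 rev/s) / (19.60) = 0.6303 rev/s = 37.82 rpm.

ω₂ ≈ 37.8 rpm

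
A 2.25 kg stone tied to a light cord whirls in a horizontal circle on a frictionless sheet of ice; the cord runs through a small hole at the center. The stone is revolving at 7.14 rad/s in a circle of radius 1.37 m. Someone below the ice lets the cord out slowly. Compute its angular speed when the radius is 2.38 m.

ω₂ ≈ 2.37 rad/s

No torque about the axis ⇒ m r₁² ω₁ = m r₂² ω₂.
ω₂ = ω₁ (r₁/r₂)² = (7.14)(1.37/2.38)² = 2.366 rad/s.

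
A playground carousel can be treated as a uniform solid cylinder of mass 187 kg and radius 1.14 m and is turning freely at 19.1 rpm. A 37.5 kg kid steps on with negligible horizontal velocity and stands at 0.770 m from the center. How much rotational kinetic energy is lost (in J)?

No external torque acts about the center; L_before = L_after.
I_p = ½(187)(1.14)² = 121.5 kg·m².
Added inertia Σmr² = (37.5)(0.770)² = 22.23 kg·m²; I_f = 121.5 + 22.23 = 143.7 kg·m².
ω_f = I_p ω_i / I_f = (121.5)(19.1) / 143.7 = 16.15 rpm.
KE_i = ½(121.5)(2.000 rad/s)² = 243.1 J; KE_f = ½(143.7)(1.691)² = 205.5 J.

energy lost ≈ 37.6 J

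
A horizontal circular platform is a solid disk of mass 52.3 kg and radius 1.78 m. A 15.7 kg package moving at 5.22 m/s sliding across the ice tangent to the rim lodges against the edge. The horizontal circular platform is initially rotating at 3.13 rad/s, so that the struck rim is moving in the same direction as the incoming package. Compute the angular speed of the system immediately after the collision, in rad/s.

|ω_f| ≈ 3.06 rad/s

The axle reaction passes through the central axle and exerts no torque about it; angular momentum about the central axle is conserved through the impact.
I_p = ½(52.3)(1.78)² = 82.85 kg·m². Taking the sense of the package's angular momentum as positive, L_{package} = m v R = (15.7)(5.22)(1.78) = 145.9 kg·m²/s.
L_i = +I_p ω_p + m v R = +(82.85)(3.13) + 145.9 = 405.2 kg·m²/s.
After sticking, I_f = I_p + m R² = 82.85 + (15.7)(1.78)² = 132.6 kg·m².
ω_f = L_i / I_f = 405.2 / 132.6 = 3.056 rad/s.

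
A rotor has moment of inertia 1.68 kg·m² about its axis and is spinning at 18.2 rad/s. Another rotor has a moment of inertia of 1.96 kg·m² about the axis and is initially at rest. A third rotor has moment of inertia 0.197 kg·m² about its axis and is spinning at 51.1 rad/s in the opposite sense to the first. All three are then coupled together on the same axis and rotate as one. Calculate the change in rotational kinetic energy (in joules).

ΔKE ≈ -481 J

No external torque acts about the common axis, so total angular momentum is conserved.
Taking A's sense as positive: L = (1.680)(18.2) − (0.1970)(51.1) = 20.51 kg·m²·rad/s.
Combined I = 1.680 + 1.960 + 0.1970 = 3.837 kg·m².
ω_f = L / I = 20.51 / 3.837 = 5.345 rad/s.
KE_i = ½ΣIω² = 535.4 J; KE_f = ½(3.837)(5.345)² = 54.81 J.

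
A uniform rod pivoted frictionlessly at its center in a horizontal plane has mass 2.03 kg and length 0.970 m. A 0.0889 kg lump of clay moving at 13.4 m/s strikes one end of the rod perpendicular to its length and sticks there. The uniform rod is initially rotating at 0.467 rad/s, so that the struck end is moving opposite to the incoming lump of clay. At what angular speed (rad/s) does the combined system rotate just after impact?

About the pivot the impulsive forces during the collision are internal, so angular momentum about that axis is conserved.
I_p = (1/12)(2.03)(0.970)² = 0.1592 kg·m². Taking the sense of the lump of clay's angular momentum as positive, L_{lump} = m v R = (0.0889)(13.4)(0.970/2) = 0.5778 kg·m²/s.
L_i = −I_p ω_p + m v R = −(0.1592)(0.467) + 0.5778 = 0.5034 kg·m²/s.
After sticking, I_f = I_p + m R² = 0.1592 + (0.0889)(0.970/2)² = 0.1801 kg·m².
ω_f = L_i / I_f = 0.5034 / 0.1801 = 2.796 rad/s.

|ω_f| ≈ 2.80 rad/s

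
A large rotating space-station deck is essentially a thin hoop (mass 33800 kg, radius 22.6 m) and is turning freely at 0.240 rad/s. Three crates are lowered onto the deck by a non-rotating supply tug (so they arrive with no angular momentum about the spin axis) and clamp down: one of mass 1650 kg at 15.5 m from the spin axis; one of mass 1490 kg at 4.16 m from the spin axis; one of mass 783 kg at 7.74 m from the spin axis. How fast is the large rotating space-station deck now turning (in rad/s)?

ω_f ≈ 0.234 rad/s

No external torque acts about the spin axis; L_before = L_after.
I_p = (33800)(22.6)² = 1.726e+07 kg·m².
Added inertia Σmr² = (1650)(15.5)² + (1490)(4.16)² + (783)(7.74)² = 4.691e+05 kg·m²; I_f = 1.726e+07 + 4.691e+05 = 1.773e+07 kg·m².
ω_f = I_p ω_i / I_f = (1.726e+07)(0.240) / 1.773e+07 = 0.2337 rad/s.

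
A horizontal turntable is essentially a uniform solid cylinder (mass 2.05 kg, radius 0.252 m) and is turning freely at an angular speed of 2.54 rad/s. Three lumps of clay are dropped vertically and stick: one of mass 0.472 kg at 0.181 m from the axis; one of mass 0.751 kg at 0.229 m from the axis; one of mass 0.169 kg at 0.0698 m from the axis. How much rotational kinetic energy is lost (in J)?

No external torque acts about the axis; L_before = L_after.
I_p = ½(2.05)(0.252)² = 0.06509 kg·m².
Added inertia Σmr² = (0.472)(0.181)² + (0.751)(0.229)² + (0.169)(0.0698)² = 0.05567 kg·m²; I_f = 0.06509 + 0.05567 = 0.1208 kg·m².
ω_f = I_p ω_i / I_f = (0.06509)(2.54) / 0.1208 = 1.369 rad/s.
KE_i = ½(0.06509)(2.540 rad/s)² = 0.2100 J; KE_f = ½(0.1208)(1.369)² = 0.1132 J.

energy lost ≈ 0.0968 J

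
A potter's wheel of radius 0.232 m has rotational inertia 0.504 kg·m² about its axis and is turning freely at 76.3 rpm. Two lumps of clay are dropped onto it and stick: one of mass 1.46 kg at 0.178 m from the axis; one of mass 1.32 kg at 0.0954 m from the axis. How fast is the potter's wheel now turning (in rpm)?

ω_f ≈ 68.4 rpm

No external torque acts about the axis; L_before = L_after.
Added inertia Σmr² = (1.46)(0.178)² + (1.32)(0.0954)² = 0.05827 kg·m²; I_f = 0.5040 + 0.05827 = 0.5623 kg·m².
ω_f = I_p ω_i / I_f = (0.5040)(76.3) / 0.5623 = 68.39 rpm.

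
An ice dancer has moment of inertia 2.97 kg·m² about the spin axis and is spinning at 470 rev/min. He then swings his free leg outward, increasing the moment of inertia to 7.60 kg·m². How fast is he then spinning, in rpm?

ω₂ ≈ 184 rpm

With no external torque about the axis, L is conserved: I₁ω₁ = I₂ω₂.
ω₂ = I₁ω₁ / I₂ = (2.970)(470 rpm) / (7.600) = 183.7 rpm.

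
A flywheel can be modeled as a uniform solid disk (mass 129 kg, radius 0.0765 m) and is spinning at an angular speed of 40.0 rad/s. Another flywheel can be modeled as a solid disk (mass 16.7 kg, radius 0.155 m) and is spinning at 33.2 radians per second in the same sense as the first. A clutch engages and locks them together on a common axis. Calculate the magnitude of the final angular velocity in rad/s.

|ω_f| ≈ 37.6 rad/s

No external torque acts about the common axis, so total angular momentum is conserved.
Moments of inertia: I_A = ½(129)(0.0765)² = 0.3775 kg·m²; I_B = ½(16.7)(0.155)² = 0.2006 kg·m².
Taking A's sense as positive: L = (0.3775)(40.0) + (0.2006)(33.2) = 21.76 kg·m²·rad/s.
Combined I = 0.3775 + 0.2006 = 0.5781 kg·m².
ω_f = L / I = 21.76 / 0.5781 = 37.64 rad/s.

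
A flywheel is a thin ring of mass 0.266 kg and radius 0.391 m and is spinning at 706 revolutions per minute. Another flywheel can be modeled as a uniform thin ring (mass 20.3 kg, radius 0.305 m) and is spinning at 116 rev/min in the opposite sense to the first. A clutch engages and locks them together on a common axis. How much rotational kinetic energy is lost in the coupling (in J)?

ΔKE lost ≈ 147 J

The coupling torques are internal; angular momentum about the shared axis is conserved.
Moments of inertia: I_A = (0.266)(0.391)² = 0.04067 kg·m²; I_B = (20.3)(0.305)² = 1.888 kg·m².
Taking A's sense as positive: L = (0.04067)(706) − (1.888)(116) = -190.3 kg·m²·rpm.
Combined I = 0.04067 + 1.888 = 1.929 kg·m².
ω_f = L / I = -190.3 / 1.929 = -98.67 rpm.
KE_i = ½ΣIω² = 250.5 J; KE_f = ½(1.929)(10.33)² = 103.0 J.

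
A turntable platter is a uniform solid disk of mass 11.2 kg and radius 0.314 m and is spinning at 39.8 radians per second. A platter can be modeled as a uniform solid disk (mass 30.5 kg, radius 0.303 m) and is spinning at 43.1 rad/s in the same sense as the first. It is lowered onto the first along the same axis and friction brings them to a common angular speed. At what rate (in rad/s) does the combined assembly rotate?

The coupling torques are internal; angular momentum about the shared axis is conserved.
Moments of inertia: I_A = ½(11.2)(0.314)² = 0.5521 kg·m²; I_B = ½(30.5)(0.303)² = 1.400 kg·m².
Taking A's sense as positive: L = (0.5521)(39.8) + (1.400)(43.1) = 82.32 kg·m²·rad/s.
Combined I = 0.5521 + 1.400 = 1.952 kg·m².
ω_f = L / I = 82.32 / 1.952 = 42.17 rad/s.

|ω_f| ≈ 42.2 rad/s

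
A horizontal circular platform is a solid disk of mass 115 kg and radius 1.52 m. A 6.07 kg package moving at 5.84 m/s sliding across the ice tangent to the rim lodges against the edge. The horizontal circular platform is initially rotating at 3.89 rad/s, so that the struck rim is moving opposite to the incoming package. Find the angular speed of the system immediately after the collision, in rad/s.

The axle reaction passes through the central axle and exerts no torque about it; angular momentum about the central axle is conserved through the impact.
I_p = ½(115)(1.52)² = 132.8 kg·m². Taking the sense of the package's angular momentum as positive, L_{package} = m v R = (6.07)(5.84)(1.52) = 53.88 kg·m²/s.
L_i = −I_p ω_p + m v R = −(132.8)(3.89) + 53.88 = -462.9 kg·m²/s.
After sticking, I_f = I_p + m R² = 132.8 + (6.07)(1.52)² = 146.9 kg·m².
ω_f = L_i / I_f = -462.9 / 146.9 = -3.152 rad/s.

|ω_f| ≈ 3.15 rad/s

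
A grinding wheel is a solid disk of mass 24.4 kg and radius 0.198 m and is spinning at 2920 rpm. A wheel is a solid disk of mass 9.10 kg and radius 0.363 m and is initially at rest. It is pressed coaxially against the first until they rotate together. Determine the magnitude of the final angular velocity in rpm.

|ω_f| ≈ 1300 rpm

No external torque acts about the common axis, so total angular momentum is conserved.
Moments of inertia: I_A = ½(24.4)(0.198)² = 0.4783 kg·m²; I_B = ½(9.10)(0.363)² = 0.5995 kg·m².
Taking A's sense as positive: L = (0.4783)(2920) = 1397 kg·m²·rpm.
Combined I = 0.4783 + 0.5995 = 1.078 kg·m².
ω_f = L / I = 1397 / 1.078 = 1296 rpm.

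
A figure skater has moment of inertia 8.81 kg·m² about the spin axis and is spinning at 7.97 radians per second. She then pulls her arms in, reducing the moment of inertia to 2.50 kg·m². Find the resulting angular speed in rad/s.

ω₂ ≈ 28.1 rad/s

No external torque acts about the spin axis, so angular momentum is conserved.
ω₂ = I₁ω₁ / I₂ = (8.810)(7.97 rad/s) / (2.500) = 28.09 rad/s.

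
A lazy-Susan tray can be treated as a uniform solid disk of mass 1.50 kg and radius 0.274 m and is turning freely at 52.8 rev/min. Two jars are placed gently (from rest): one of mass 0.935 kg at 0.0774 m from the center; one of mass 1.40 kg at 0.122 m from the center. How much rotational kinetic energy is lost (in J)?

energy lost ≈ 0.275 J

No external torque acts about the center; L_before = L_after.
I_p = ½(1.50)(0.274)² = 0.05631 kg·m².
Added inertia Σmr² = (0.935)(0.0774)² + (1.40)(0.122)² = 0.02644 kg·m²; I_f = 0.05631 + 0.02644 = 0.08275 kg·m².
ω_f = I_p ω_i / I_f = (0.05631)(52.8) / 0.08275 = 35.93 rpm.
KE_i = ½(0.05631)(5.529 rad/s)² = 0.8607 J; KE_f = ½(0.08275)(3.763)² = 0.5857 J.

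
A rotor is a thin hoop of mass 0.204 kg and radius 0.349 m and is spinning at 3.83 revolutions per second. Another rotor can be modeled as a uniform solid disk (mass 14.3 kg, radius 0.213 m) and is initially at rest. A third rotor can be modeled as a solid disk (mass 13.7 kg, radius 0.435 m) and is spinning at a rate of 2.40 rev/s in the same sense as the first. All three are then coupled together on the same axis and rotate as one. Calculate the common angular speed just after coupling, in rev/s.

No external torque acts about the common axis, so total angular momentum is conserved.
Moments of inertia: I_A = (0.204)(0.349)² = 0.02485 kg·m²; I_B = ½(14.3)(0.213)² = 0.3244 kg·m²; I_C = ½(13.7)(0.435)² = 1.296 kg·m².
Taking A's sense as positive: L = (0.02485)(3.83) + (1.296)(2.40) = 3.206 kg·m²·rev/s.
Combined I = 0.02485 + 0.3244 + 1.296 = 1.645 kg·m².
ω_f = L / I = 3.206 / 1.645 = 1.948 rev/s.

|ω_f| ≈ 1.95 rev/s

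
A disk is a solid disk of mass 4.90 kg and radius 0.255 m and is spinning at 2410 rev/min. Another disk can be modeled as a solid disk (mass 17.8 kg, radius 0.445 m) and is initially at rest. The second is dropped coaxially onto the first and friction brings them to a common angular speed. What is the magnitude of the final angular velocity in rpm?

No external torque acts about the common axis, so total angular momentum is conserved.
Moments of inertia: I_A = ½(4.90)(0.255)² = 0.1593 kg·m²; I_B = ½(17.8)(0.445)² = 1.762 kg·m².
Taking A's sense as positive: L = (0.1593)(2410) = 383.9 kg·m²·rpm.
Combined I = 0.1593 + 1.762 = 1.922 kg·m².
ω_f = L / I = 383.9 / 1.922 = 199.8 rpm.

|ω_f| ≈ 200 rpm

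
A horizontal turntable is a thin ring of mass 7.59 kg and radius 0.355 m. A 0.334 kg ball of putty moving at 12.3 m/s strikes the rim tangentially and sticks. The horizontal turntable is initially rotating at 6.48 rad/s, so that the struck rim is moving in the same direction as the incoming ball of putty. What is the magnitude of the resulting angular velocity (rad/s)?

|ω_f| ≈ 7.67 rad/s

About the axle the impulsive forces during the collision are internal, so angular momentum about that axis is conserved.
I_p = (7.59)(0.355)² = 0.9565 kg·m². Taking the sense of the ball of putty's angular momentum as positive, L_{ball} = m v R = (0.334)(12.3)(0.355) = 1.458 kg·m²/s.
L_i = +I_p ω_p + m v R = +(0.9565)(6.48) + 1.458 = 7.657 kg·m²/s.
After sticking, I_f = I_p + m R² = 0.9565 + (0.334)(0.355)² = 0.9986 kg·m².
ω_f = L_i / I_f = 7.657 / 0.9986 = 7.667 rad/s.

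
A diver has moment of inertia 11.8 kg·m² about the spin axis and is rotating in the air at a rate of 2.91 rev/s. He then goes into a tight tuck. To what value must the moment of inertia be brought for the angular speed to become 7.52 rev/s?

I₂ ≈ 4.57 kg·m²

No external torque acts about the spin axis, so angular momentum is conserved.
I₂ = I₁ω₁ / ω₂ = (11.8)(2.91) / (7.52) = 4.566 kg·m².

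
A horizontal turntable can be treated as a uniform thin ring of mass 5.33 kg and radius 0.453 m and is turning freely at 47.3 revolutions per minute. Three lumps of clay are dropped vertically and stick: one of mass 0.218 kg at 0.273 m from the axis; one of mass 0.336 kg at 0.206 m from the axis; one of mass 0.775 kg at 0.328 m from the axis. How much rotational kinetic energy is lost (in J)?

No external torque acts about the axis; L_before = L_after.
I_p = (5.33)(0.453)² = 1.094 kg·m².
Added inertia Σmr² = (0.218)(0.273)² + (0.336)(0.206)² + (0.775)(0.328)² = 0.1139 kg·m²; I_f = 1.094 + 0.1139 = 1.208 kg·m².
ω_f = I_p ω_i / I_f = (1.094)(47.3) / 1.208 = 42.84 rpm.
KE_i = ½(1.094)(4.953 rad/s)² = 13.42 J; KE_f = ½(1.208)(4.486)² = 12.15 J.

energy lost ≈ 1.27 J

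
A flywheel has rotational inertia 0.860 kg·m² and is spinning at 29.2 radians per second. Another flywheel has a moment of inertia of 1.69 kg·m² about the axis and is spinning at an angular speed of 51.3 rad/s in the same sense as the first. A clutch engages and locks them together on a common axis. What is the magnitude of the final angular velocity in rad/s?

|ω_f| ≈ 43.8 rad/s

No external torque acts about the common axis, so total angular momentum is conserved.
Taking A's sense as positive: L = (0.8600)(29.2) + (1.690)(51.3) = 111.8 kg·m²·rad/s.
Combined I = 0.8600 + 1.690 = 2.550 kg·m².
ω_f = L / I = 111.8 / 2.550 = 43.85 rad/s.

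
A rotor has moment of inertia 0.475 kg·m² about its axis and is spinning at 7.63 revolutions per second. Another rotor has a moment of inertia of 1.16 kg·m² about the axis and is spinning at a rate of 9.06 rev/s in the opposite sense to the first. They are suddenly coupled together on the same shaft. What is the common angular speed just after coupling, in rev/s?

No external torque acts about the common axis, so total angular momentum is conserved.
Taking A's sense as positive: L = (0.4750)(7.63) − (1.160)(9.06) = -6.885 kg·m²·rev/s.
Combined I = 0.4750 + 1.160 = 1.635 kg·m².
ω_f = L / I = -6.885 / 1.635 = -4.211 rev/s.

|ω_f| ≈ 4.21 rev/s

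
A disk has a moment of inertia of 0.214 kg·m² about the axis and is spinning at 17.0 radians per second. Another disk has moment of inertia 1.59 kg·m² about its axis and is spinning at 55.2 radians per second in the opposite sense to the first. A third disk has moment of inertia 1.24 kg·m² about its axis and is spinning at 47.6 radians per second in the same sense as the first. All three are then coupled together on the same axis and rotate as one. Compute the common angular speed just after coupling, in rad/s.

|ω_f| ≈ 8.25 rad/s

No external torque acts about the common axis, so total angular momentum is conserved.
Taking A's sense as positive: L = (0.2140)(17.0) − (1.590)(55.2) + (1.240)(47.6) = -25.11 kg·m²·rad/s.
Combined I = 0.2140 + 1.590 + 1.240 = 3.044 kg·m².
ω_f = L / I = -25.11 / 3.044 = -8.248 rad/s.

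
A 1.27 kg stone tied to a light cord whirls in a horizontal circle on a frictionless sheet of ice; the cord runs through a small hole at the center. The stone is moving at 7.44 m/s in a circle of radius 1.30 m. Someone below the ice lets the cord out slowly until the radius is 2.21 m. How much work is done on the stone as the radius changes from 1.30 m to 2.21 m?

W ≈ -23.0 J

The only horizontal force on the mass is along the cord (radial), so it exerts no torque about the hole and angular momentum m v r is conserved.
v₂ = v₁ r₁ / r₂ = (7.44)(1.30) / (2.21) = 4.376 m/s.
W = ΔKE = ½m(v₂² − v₁²) = -22.99 J.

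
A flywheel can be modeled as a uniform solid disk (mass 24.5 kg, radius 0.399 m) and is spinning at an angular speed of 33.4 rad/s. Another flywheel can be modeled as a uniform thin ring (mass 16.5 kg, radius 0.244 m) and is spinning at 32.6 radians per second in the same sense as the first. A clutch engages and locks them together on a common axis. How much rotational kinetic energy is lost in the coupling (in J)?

The coupling torques are internal; angular momentum about the shared axis is conserved.
Moments of inertia: I_A = ½(24.5)(0.399)² = 1.950 kg·m²; I_B = (16.5)(0.244)² = 0.9823 kg·m².
Taking A's sense as positive: L = (1.950)(33.4) + (0.9823)(32.6) = 97.16 kg·m²·rad/s.
Combined I = 1.950 + 0.9823 = 2.933 kg·m².
ω_f = L / I = 97.16 / 2.933 = 33.13 rad/s.
KE_i = ½ΣIω² = 1610 J; KE_f = ½(2.933)(33.13)² = 1610 J.

ΔKE lost ≈ 0.209 J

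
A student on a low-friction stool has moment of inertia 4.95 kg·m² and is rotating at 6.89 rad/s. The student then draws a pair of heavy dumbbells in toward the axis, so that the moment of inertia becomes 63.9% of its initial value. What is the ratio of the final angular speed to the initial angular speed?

ω₂/ω₁ ≈ 1.56

No external torque acts about the spin axis, so angular momentum is conserved.
I₂ = 0.639 × 4.95 = 3.163 kg·m².
ω₂/ω₁ = I₁/I₂ = 4.950 / 3.163 = 1.565.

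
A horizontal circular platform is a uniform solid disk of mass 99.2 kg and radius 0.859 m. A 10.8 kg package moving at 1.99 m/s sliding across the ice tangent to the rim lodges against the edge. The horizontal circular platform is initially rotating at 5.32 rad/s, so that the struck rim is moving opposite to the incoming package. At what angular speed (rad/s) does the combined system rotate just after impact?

About the central axle the impulsive forces during the collision are internal, so angular momentum about that axis is conserved.
I_p = ½(99.2)(0.859)² = 36.60 kg·m². Taking the sense of the package's angular momentum as positive, L_{package} = m v R = (10.8)(1.99)(0.859) = 18.46 kg·m²/s.
L_i = −I_p ω_p + m v R = −(36.60)(5.32) + 18.46 = -176.2 kg·m²/s.
After sticking, I_f = I_p + m R² = 36.60 + (10.8)(0.859)² = 44.57 kg·m².
ω_f = L_i / I_f = -176.2 / 44.57 = -3.955 rad/s.

|ω_f| ≈ 3.95 rad/s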